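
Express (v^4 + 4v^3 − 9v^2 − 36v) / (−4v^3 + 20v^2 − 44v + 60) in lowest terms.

(−v^3 − 7v^2 − 12v)/(4v^2 − 8v + 20)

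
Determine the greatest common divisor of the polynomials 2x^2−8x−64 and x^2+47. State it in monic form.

Euclidean algorithm in ℚ[x]:
  2x^2−8x−64 = (2)(x^2+47) + (−8x−158)
  x^2+47 = (−(1/8)x+79/32)(−8x−158) + (6993/16)
  −8x−158 = (−(128/6993)x−2528/6993)(6993/16) + (0)
The last nonzero remainder is the constant 6993/16, so the polynomials are coprime and gcd = 1.

1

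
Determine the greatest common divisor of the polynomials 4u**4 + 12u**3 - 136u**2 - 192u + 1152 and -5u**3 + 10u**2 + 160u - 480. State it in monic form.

u**2 + 2u - 24

Repeated division with remainder:
  4u**4 + 12u**3 - 136u**2 - 192u + 1152 = (-(4/5)u - 4)(-5u**3 + 10u**2 + 160u - 480) + (32u**2 + 64u - 768)
  -5u**3 + 10u**2 + 160u - 480 = (-(5/32)u + 5/8)(32u**2 + 64u - 768) + (0)
Last nonzero remainder: 32u**2 + 64u - 768. Dividing through by 32 gives the monic gcd u**2 + 2u - 24.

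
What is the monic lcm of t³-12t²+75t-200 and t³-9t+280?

t⁴-5t³-9t²+325t-1400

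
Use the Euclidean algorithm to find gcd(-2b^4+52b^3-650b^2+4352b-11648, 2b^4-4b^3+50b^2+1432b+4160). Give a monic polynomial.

b^2-11b+104

Euclidean algorithm in ℚ[b]:
  -2b^4+52b^3-650b^2+4352b-11648 = (-1)(2b^4-4b^3+50b^2+1432b+4160) + (48b^3-600b^2+5784b-7488)
  2b^4-4b^3+50b^2+1432b+4160 = ((1/24)b+7/16)(48b^3-600b^2+5784b-7488) + ((143/2)b^2-(1573/2)b+7436)
  48b^3-600b^2+5784b-7488 = ((96/143)b-144/143)((143/2)b^2-(1573/2)b+7436) + (0)
Last nonzero remainder: (143/2)b^2-(1573/2)b+7436. Dividing through by 143/2 gives the monic gcd b^2-11b+104.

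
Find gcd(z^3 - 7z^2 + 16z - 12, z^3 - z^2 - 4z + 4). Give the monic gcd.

z - 2

Euclidean algorithm in ℚ[z]:
  z^3 - 7z^2 + 16z - 12 = (z^3 - z^2 - 4z + 4) + (-6z^2 + 20z - 16)
  z^3 - z^2 - 4z + 4 = (-(1/6)z - 7/18)(-6z^2 + 20z - 16) + ((10/9)z - 20/9)
  -6z^2 + 20z - 16 = (-(27/5)z + 36/5)((10/9)z - 20/9) + (0)
Last nonzero remainder: (10/9)z - 20/9. Dividing through by 10/9 gives the monic gcd z - 2.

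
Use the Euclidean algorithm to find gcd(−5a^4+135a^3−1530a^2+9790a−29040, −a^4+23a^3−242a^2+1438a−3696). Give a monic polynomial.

a^3−16a^2+130a−528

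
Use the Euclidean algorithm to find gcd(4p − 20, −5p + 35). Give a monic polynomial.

1

Repeated division with remainder:
  4p − 20 = (−4/5)(−5p + 35) + (8)
  −5p + 35 = (−(5/8)p + 35/8)(8) + (0)
The last nonzero remainder is the constant 8, so the polynomials are coprime and gcd = 1.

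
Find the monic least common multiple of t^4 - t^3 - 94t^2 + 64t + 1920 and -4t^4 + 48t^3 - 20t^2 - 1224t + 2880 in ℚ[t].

t^5 - 4t^4 - 91t^3 + 346t^2 + 1728t - 5760

Repeated division with remainder:
  t^4 - t^3 - 94t^2 + 64t + 1920 = (-1/4)(-4t^4 + 48t^3 - 20t^2 - 1224t + 2880) + (11t^3 - 99t^2 - 242t + 2640)
  -4t^4 + 48t^3 - 20t^2 - 1224t + 2880 = (-(4/11)t + 12/11)(11t^3 - 99t^2 - 242t + 2640) + (0)
Last nonzero remainder: 11t^3 - 99t^2 - 242t + 2640. Dividing through by 11 gives the monic gcd t^3 - 9t^2 - 22t + 240.
Then lcm(f, g) = f·g / gcd(f, g); expanding and making the result monic gives the answer.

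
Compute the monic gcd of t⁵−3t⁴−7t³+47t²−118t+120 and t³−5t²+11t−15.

Repeated division with remainder:
  t⁵−3t⁴−7t³+47t²−118t+120 = (t²+2t−8)(t³−5t²+11t−15) + (0)
The last nonzero remainder t³−5t²+11t−15 is already monic.

t³−5t²+11t−15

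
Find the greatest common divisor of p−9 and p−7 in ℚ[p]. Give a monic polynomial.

By polynomial division,
  p−9 = (p−7) + (−2)
  p−7 = (−(1/2)p+7/2)(−2) + (0)
The last nonzero remainder is the constant −2, so the polynomials are coprime and gcd = 1.

1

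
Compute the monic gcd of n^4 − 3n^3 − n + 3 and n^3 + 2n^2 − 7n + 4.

n − 1

Repeated division with remainder:
  n^4 − 3n^3 − n + 3 = (n − 5)(n^3 + 2n^2 − 7n + 4) + (17n^2 − 40n + 23)
  n^3 + 2n^2 − 7n + 4 = ((1/17)n + 74/289)(17n^2 − 40n + 23) + ((546/289)n − 546/289)
  17n^2 − 40n + 23 = ((4913/546)n − 6647/546)((546/289)n − 546/289) + (0)
Last nonzero remainder: (546/289)n − 546/289. Dividing through by 546/289 gives the monic gcd n − 1.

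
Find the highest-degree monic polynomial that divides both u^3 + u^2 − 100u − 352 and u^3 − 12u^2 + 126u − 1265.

u − 11

Apply the Euclidean algorithm:
  u^3 + u^2 − 100u − 352 = (u^3 − 12u^2 + 126u − 1265) + (13u^2 − 226u + 913)
  u^3 − 12u^2 + 126u − 1265 = ((1/13)u + 70/169)(13u^2 − 226u + 913) + ((25245/169)u − 277695/169)
  13u^2 − 226u + 913 = ((2197/25245)u − 14027/25245)((25245/169)u − 277695/169) + (0)
Last nonzero remainder: (25245/169)u − 277695/169. Dividing through by 25245/169 gives the monic gcd u − 11.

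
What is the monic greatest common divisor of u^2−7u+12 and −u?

1

Apply the Euclidean algorithm:
  u^2−7u+12 = (−u+7)(−u) + (12)
  −u = (−(1/12)u)(12) + (0)
The last nonzero remainder is the constant 12, so the polynomials are coprime and gcd = 1.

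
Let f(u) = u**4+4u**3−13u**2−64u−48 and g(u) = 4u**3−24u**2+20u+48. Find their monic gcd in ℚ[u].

Apply the Euclidean algorithm:
  u**4+4u**3−13u**2−64u−48 = ((1/4)u+5/2)(4u**3−24u**2+20u+48) + (42u**2−126u−168)
  4u**3−24u**2+20u+48 = ((2/21)u−2/7)(42u**2−126u−168) + (0)
Last nonzero remainder: 42u**2−126u−168. Dividing through by 42 gives the monic gcd u**2−3u−4.

u**2−3u−4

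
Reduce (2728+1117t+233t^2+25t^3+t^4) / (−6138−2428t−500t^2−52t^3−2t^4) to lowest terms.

Repeated division with remainder:
  t^4+25t^3+233t^2+1117t+2728 = (−1/2)(−2t^4−52t^3−500t^2−2428t−6138) + (−t^3−17t^2−97t−341)
  −2t^4−52t^3−500t^2−2428t−6138 = (2t+18)(−t^3−17t^2−97t−341) + (0)
Last nonzero remainder: −t^3−17t^2−97t−341. Dividing through by −1 gives the monic gcd t^3+17t^2+97t+341.
Cancel t^3+17t^2+97t+341 from numerator and denominator to get the reduced form.

(−8−t)/(18+2t)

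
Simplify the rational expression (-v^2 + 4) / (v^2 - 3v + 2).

Repeated division with remainder:
  -v^2 + 4 = (-1)(v^2 - 3v + 2) + (-3v + 6)
  v^2 - 3v + 2 = (-(1/3)v + 1/3)(-3v + 6) + (0)
Last nonzero remainder: -3v + 6. Dividing through by -3 gives the monic gcd v - 2.
Cancel v - 2 from numerator and denominator to get the reduced form.

(-v - 2)/(v - 1)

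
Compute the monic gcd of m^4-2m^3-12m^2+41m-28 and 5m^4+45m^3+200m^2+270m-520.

m^2+3m-4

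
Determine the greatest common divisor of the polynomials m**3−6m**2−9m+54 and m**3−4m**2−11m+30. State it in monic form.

Repeated division with remainder:
  m**3−6m**2−9m+54 = (m**3−4m**2−11m+30) + (−2m**2+2m+24)
  m**3−4m**2−11m+30 = (−(1/2)m+3/2)(−2m**2+2m+24) + (−2m−6)
  −2m**2+2m+24 = (m−4)(−2m−6) + (0)
Last nonzero remainder: −2m−6. Dividing through by −2 gives the monic gcd m+3.

m+3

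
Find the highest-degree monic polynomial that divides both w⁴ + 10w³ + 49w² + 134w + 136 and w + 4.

w + 4

By polynomial division,
  w⁴ + 10w³ + 49w² + 134w + 136 = (w³ + 6w² + 25w + 34)(w + 4) + (0)
The last nonzero remainder w + 4 is already monic.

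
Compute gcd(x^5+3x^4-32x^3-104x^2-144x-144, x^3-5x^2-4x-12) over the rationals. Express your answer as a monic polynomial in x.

x^3-5x^2-4x-12

Euclidean algorithm in ℚ[x]:
  x^5+3x^4-32x^3-104x^2-144x-144 = (x^2+8x+12)(x^3-5x^2-4x-12) + (0)
The last nonzero remainder x^3-5x^2-4x-12 is already monic.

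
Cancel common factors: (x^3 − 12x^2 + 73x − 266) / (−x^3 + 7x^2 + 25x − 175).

(−x^2 + 5x − 38)/(x^2 − 25)

Repeated division with remainder:
  x^3 − 12x^2 + 73x − 266 = (−1)(−x^3 + 7x^2 + 25x − 175) + (−5x^2 + 98x − 441)
  −x^3 + 7x^2 + 25x − 175 = ((1/5)x + 63/25)(−5x^2 + 98x − 441) + (−(3344/25)x + 23408/25)
  −5x^2 + 98x − 441 = ((125/3344)x − 1575/3344)(−(3344/25)x + 23408/25) + (0)
Last nonzero remainder: −(3344/25)x + 23408/25. Dividing through by −3344/25 gives the monic gcd x − 7.
Cancel x − 7 from numerator and denominator to get the reduced form.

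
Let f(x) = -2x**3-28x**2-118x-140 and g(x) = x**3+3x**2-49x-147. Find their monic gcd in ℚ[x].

Euclidean algorithm in ℚ[x]:
  -2x**3-28x**2-118x-140 = (-2)(x**3+3x**2-49x-147) + (-22x**2-216x-434)
  x**3+3x**2-49x-147 = (-(1/22)x+75/242)(-22x**2-216x-434) + (-(216/121)x-1512/121)
  -22x**2-216x-434 = ((1331/108)x+3751/108)(-(216/121)x-1512/121) + (0)
Last nonzero remainder: -(216/121)x-1512/121. Dividing through by -216/121 gives the monic gcd x+7.

x+7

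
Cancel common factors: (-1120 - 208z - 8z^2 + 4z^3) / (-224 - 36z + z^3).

(-40 + 4z)/(-8 + z)

Euclidean algorithm in ℚ[z]:
  4z^3 - 8z^2 - 208z - 1120 = (4)(z^3 - 36z - 224) + (-8z^2 - 64z - 224)
  z^3 - 36z - 224 = (-(1/8)z + 1)(-8z^2 - 64z - 224) + (0)
Last nonzero remainder: -8z^2 - 64z - 224. Dividing through by -8 gives the monic gcd z^2 + 8z + 28.
Cancel z^2 + 8z + 28 from numerator and denominator to get the reduced form.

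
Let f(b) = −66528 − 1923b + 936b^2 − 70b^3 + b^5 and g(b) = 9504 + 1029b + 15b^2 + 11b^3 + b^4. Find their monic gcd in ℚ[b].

1056 − 3b + 2b^2 + b^3

Repeated division with remainder:
  b^5 − 70b^3 + 936b^2 − 1923b − 66528 = (b − 11)(b^4 + 11b^3 + 15b^2 + 1029b + 9504) + (36b^3 + 72b^2 − 108b + 38016)
  b^4 + 11b^3 + 15b^2 + 1029b + 9504 = ((1/36)b + 1/4)(36b^3 + 72b^2 − 108b + 38016) + (0)
Last nonzero remainder: 36b^3 + 72b^2 − 108b + 38016. Dividing through by 36 gives the monic gcd b^3 + 2b^2 − 3b + 1056.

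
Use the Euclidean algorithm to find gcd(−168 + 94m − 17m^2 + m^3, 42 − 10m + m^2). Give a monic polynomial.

1

By polynomial division,
  m^3 − 17m^2 + 94m − 168 = (m − 7)(m^2 − 10m + 42) + (−18m + 126)
  m^2 − 10m + 42 = (−(1/18)m + 1/6)(−18m + 126) + (21)
  −18m + 126 = (−(6/7)m + 6)(21) + (0)
The last nonzero remainder is the constant 21, so the polynomials are coprime and gcd = 1.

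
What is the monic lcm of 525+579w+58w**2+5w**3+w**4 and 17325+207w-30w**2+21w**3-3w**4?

-5775-5844w-59w**2+3w**3-6w**4+w**5

Euclidean algorithm in ℚ[w]:
  w**4+5w**3+58w**2+579w+525 = (-1/3)(-3w**4+21w**3-30w**2+207w+17325) + (12w**3+48w**2+648w+6300)
  -3w**4+21w**3-30w**2+207w+17325 = (-(1/4)w+11/4)(12w**3+48w**2+648w+6300) + (0)
Last nonzero remainder: 12w**3+48w**2+648w+6300. Dividing through by 12 gives the monic gcd w**3+4w**2+54w+525.
Then lcm(f, g) = f·g / gcd(f, g); expanding and making the result monic gives the answer.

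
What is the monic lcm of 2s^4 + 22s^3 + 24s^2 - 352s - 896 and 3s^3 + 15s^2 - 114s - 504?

By polynomial division,
  2s^4 + 22s^3 + 24s^2 - 352s - 896 = ((2/3)s + 4)(3s^3 + 15s^2 - 114s - 504) + (40s^2 + 440s + 1120)
  3s^3 + 15s^2 - 114s - 504 = ((3/40)s - 9/20)(40s^2 + 440s + 1120) + (0)
Last nonzero remainder: 40s^2 + 440s + 1120. Dividing through by 40 gives the monic gcd s^2 + 11s + 28.
Then lcm(f, g) = f·g / gcd(f, g); expanding and making the result monic gives the answer.

s^5 + 5s^4 - 54s^3 - 248s^2 + 608s + 2688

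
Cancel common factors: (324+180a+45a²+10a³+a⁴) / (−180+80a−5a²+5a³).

(18+9a+a²)/(−10+5a)

Apply the Euclidean algorithm:
  a⁴+10a³+45a²+180a+324 = ((1/5)a+11/5)(5a³−5a²+80a−180) + (40a²+40a+720)
  5a³−5a²+80a−180 = ((1/8)a−1/4)(40a²+40a+720) + (0)
Last nonzero remainder: 40a²+40a+720. Dividing through by 40 gives the monic gcd a²+a+18.
Cancel a²+a+18 from numerator and denominator to get the reduced form.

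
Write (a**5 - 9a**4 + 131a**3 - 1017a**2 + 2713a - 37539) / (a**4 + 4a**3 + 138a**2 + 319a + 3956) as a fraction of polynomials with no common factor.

(a**3 - 12a**2 + 124a - 873)/(a**2 + a + 92)

Euclidean algorithm in ℚ[a]:
  a**5 - 9a**4 + 131a**3 - 1017a**2 + 2713a - 37539 = (a - 13)(a**4 + 4a**3 + 138a**2 + 319a + 3956) + (45a**3 + 458a**2 + 2904a + 13889)
  a**4 + 4a**3 + 138a**2 + 319a + 3956 = ((1/45)a - 278/2025)(45a**3 + 458a**2 + 2904a + 13889) + ((276094/2025)a**2 + (276094/675)a + 11872042/2025)
  45a**3 + 458a**2 + 2904a + 13889 = ((91125/276094)a + 654075/276094)((276094/2025)a**2 + (276094/675)a + 11872042/2025) + (0)
Last nonzero remainder: (276094/2025)a**2 + (276094/675)a + 11872042/2025. Dividing through by 276094/2025 gives the monic gcd a**2 + 3a + 43.
Cancel a**2 + 3a + 43 from numerator and denominator to get the reduced form.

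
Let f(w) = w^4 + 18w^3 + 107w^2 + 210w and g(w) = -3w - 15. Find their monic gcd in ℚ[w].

Repeated division with remainder:
  w^4 + 18w^3 + 107w^2 + 210w = (-(1/3)w^3 - (13/3)w^2 - 14w)(-3w - 15) + (0)
Last nonzero remainder: -3w - 15. Dividing through by -3 gives the monic gcd w + 5.

w + 5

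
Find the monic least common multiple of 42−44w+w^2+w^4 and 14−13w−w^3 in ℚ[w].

Apply the Euclidean algorithm:
  w^4+w^2−44w+42 = (−w)(−w^3−13w+14) + (−12w^2−30w+42)
  −w^3−13w+14 = ((1/12)w−5/24)(−12w^2−30w+42) + (−(91/4)w+91/4)
  −12w^2−30w+42 = ((48/91)w+24/13)(−(91/4)w+91/4) + (0)
Last nonzero remainder: −(91/4)w+91/4. Dividing through by −91/4 gives the monic gcd w−1.
Then lcm(f, g) = f·g / gcd(f, g); expanding and making the result monic gives the answer.

588−574w+12w^2−43w^3+15w^4+w^5+w^6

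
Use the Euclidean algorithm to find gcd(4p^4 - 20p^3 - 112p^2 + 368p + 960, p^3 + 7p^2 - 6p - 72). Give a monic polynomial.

Repeated division with remainder:
  4p^4 - 20p^3 - 112p^2 + 368p + 960 = (4p - 48)(p^3 + 7p^2 - 6p - 72) + (248p^2 + 368p - 2496)
  p^3 + 7p^2 - 6p - 72 = ((1/248)p + 171/7688)(248p^2 + 368p - 2496) + (-(3960/961)p - 15840/961)
  248p^2 + 368p - 2496 = (-(29791/495)p + 24986/165)(-(3960/961)p - 15840/961) + (0)
Last nonzero remainder: -(3960/961)p - 15840/961. Dividing through by -3960/961 gives the monic gcd p + 4.

p + 4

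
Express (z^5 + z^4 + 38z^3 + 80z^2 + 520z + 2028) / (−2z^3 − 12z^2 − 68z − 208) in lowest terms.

By polynomial division,
  z^5 + z^4 + 38z^3 + 80z^2 + 520z + 2028 = (−(1/2)z^2 + (5/2)z − 17)(−2z^3 − 12z^2 − 68z − 208) + (−58z^2 − 116z − 1508)
  −2z^3 − 12z^2 − 68z − 208 = ((1/29)z + 4/29)(−58z^2 − 116z − 1508) + (0)
Last nonzero remainder: −58z^2 − 116z − 1508. Dividing through by −58 gives the monic gcd z^2 + 2z + 26.
Cancel z^2 + 2z + 26 from numerator and denominator to get the reduced form.

(−z^3 + z^2 − 14z − 78)/(2z + 8)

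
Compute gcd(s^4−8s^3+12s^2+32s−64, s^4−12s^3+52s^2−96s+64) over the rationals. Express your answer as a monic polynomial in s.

Repeated division with remainder:
  s^4−8s^3+12s^2+32s−64 = (s^4−12s^3+52s^2−96s+64) + (4s^3−40s^2+128s−128)
  s^4−12s^3+52s^2−96s+64 = ((1/4)s−1/2)(4s^3−40s^2+128s−128) + (0)
Last nonzero remainder: 4s^3−40s^2+128s−128. Dividing through by 4 gives the monic gcd s^3−10s^2+32s−32.

s^3−10s^2+32s−32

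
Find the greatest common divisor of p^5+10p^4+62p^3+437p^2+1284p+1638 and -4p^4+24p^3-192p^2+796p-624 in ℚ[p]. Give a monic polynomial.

p^2-p+39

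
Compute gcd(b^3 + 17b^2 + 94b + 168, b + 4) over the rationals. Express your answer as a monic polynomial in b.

Repeated division with remainder:
  b^3 + 17b^2 + 94b + 168 = (b^2 + 13b + 42)(b + 4) + (0)
The last nonzero remainder b + 4 is already monic.

b + 4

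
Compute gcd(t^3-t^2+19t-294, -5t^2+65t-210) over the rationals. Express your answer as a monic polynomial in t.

t-6

By polynomial division,
  t^3-t^2+19t-294 = (-(1/5)t-12/5)(-5t^2+65t-210) + (133t-798)
  -5t^2+65t-210 = (-(5/133)t+5/19)(133t-798) + (0)
Last nonzero remainder: 133t-798. Dividing through by 133 gives the monic gcd t-6.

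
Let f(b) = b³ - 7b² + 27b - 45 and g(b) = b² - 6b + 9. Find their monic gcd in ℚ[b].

Apply the Euclidean algorithm:
  b³ - 7b² + 27b - 45 = (b - 1)(b² - 6b + 9) + (12b - 36)
  b² - 6b + 9 = ((1/12)b - 1/4)(12b - 36) + (0)
Last nonzero remainder: 12b - 36. Dividing through by 12 gives the monic gcd b - 3.

b - 3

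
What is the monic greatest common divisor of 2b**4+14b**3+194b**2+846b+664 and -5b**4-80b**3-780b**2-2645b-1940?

Repeated division with remainder:
  2b**4+14b**3+194b**2+846b+664 = (-2/5)(-5b**4-80b**3-780b**2-2645b-1940) + (-18b**3-118b**2-212b-112)
  -5b**4-80b**3-780b**2-2645b-1940 = ((5/18)b+425/162)(-18b**3-118b**2-212b-112) + (-(33335/81)b**2-(166675/81)b-133340/81)
  -18b**3-118b**2-212b-112 = ((1458/33335)b+2268/33335)(-(33335/81)b**2-(166675/81)b-133340/81) + (0)
Last nonzero remainder: -(33335/81)b**2-(166675/81)b-133340/81. Dividing through by -33335/81 gives the monic gcd b**2+5b+4.

b**2+5b+4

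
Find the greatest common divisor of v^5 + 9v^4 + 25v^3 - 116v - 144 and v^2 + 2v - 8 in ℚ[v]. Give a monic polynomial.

Apply the Euclidean algorithm:
  v^5 + 9v^4 + 25v^3 - 116v - 144 = (v^3 + 7v^2 + 19v + 18)(v^2 + 2v - 8) + (0)
The last nonzero remainder v^2 + 2v - 8 is already monic.

v^2 + 2v - 8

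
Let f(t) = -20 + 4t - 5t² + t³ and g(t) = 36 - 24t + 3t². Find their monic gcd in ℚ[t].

Euclidean algorithm in ℚ[t]:
  t³ - 5t² + 4t - 20 = ((1/3)t + 1)(3t² - 24t + 36) + (16t - 56)
  3t² - 24t + 36 = ((3/16)t - 27/32)(16t - 56) + (-45/4)
  16t - 56 = (-(64/45)t + 224/45)(-45/4) + (0)
The last nonzero remainder is the constant -45/4, so the polynomials are coprime and gcd = 1.

1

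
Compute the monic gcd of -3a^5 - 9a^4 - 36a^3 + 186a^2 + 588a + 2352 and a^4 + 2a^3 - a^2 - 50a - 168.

a^3 - a^2 + 2a - 56

Repeated division with remainder:
  -3a^5 - 9a^4 - 36a^3 + 186a^2 + 588a + 2352 = (-3a - 3)(a^4 + 2a^3 - a^2 - 50a - 168) + (-33a^3 + 33a^2 - 66a + 1848)
  a^4 + 2a^3 - a^2 - 50a - 168 = (-(1/33)a - 1/11)(-33a^3 + 33a^2 - 66a + 1848) + (0)
Last nonzero remainder: -33a^3 + 33a^2 - 66a + 1848. Dividing through by -33 gives the monic gcd a^3 - a^2 + 2a - 56.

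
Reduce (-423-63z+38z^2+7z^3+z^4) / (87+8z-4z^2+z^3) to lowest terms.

(-141+26z+4z^2+z^3)/(29-7z+z^2)

Apply the Euclidean algorithm:
  z^4+7z^3+38z^2-63z-423 = (z+11)(z^3-4z^2+8z+87) + (74z^2-238z-1380)
  z^3-4z^2+8z+87 = ((1/74)z-29/2738)(74z^2-238z-1380) + ((33031/1369)z+99093/1369)
  74z^2-238z-1380 = ((101306/33031)z-629740/33031)((33031/1369)z+99093/1369) + (0)
Last nonzero remainder: (33031/1369)z+99093/1369. Dividing through by 33031/1369 gives the monic gcd z+3.
Cancel z+3 from numerator and denominator to get the reduced form.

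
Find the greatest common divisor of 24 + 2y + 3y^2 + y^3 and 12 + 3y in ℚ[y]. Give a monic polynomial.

4 + y

Repeated division with remainder:
  y^3 + 3y^2 + 2y + 24 = ((1/3)y^2 - (1/3)y + 2)(3y + 12) + (0)
Last nonzero remainder: 3y + 12. Dividing through by 3 gives the monic gcd y + 4.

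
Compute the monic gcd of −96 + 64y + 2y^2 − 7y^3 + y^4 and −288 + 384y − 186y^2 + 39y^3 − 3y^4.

−32 + 32y − 10y^2 + y^3

Apply the Euclidean algorithm:
  y^4 − 7y^3 + 2y^2 + 64y − 96 = (−1/3)(−3y^4 + 39y^3 − 186y^2 + 384y − 288) + (6y^3 − 60y^2 + 192y − 192)
  −3y^4 + 39y^3 − 186y^2 + 384y − 288 = (−(1/2)y + 3/2)(6y^3 − 60y^2 + 192y − 192) + (0)
Last nonzero remainder: 6y^3 − 60y^2 + 192y − 192. Dividing through by 6 gives the monic gcd y^3 − 10y^2 + 32y − 32.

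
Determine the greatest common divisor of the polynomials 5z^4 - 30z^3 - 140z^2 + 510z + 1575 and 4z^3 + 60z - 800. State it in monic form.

z - 5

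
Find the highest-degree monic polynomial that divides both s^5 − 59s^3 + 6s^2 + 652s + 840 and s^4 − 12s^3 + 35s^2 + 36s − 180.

s^3 − 9s^2 + 8s + 60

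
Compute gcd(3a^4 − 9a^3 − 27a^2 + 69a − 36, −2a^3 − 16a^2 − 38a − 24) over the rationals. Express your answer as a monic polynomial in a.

a + 3

Repeated division with remainder:
  3a^4 − 9a^3 − 27a^2 + 69a − 36 = (−(3/2)a + 33/2)(−2a^3 − 16a^2 − 38a − 24) + (180a^2 + 660a + 360)
  −2a^3 − 16a^2 − 38a − 24 = (−(1/90)a − 13/270)(180a^2 + 660a + 360) + (−(20/9)a − 20/3)
  180a^2 + 660a + 360 = (−81a − 54)(−(20/9)a − 20/3) + (0)
Last nonzero remainder: −(20/9)a − 20/3. Dividing through by −20/9 gives the monic gcd a + 3.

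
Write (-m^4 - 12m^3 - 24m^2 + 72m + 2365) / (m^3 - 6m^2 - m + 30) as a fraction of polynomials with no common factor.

(-m^3 - 17m^2 - 109m - 473)/(m^2 - m - 6)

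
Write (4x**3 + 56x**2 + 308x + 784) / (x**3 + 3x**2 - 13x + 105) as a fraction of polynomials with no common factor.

Euclidean algorithm in ℚ[x]:
  4x**3 + 56x**2 + 308x + 784 = (4)(x**3 + 3x**2 - 13x + 105) + (44x**2 + 360x + 364)
  x**3 + 3x**2 - 13x + 105 = ((1/44)x - 57/484)(44x**2 + 360x + 364) + ((2556/121)x + 17892/121)
  44x**2 + 360x + 364 = ((1331/639)x + 1573/639)((2556/121)x + 17892/121) + (0)
Last nonzero remainder: (2556/121)x + 17892/121. Dividing through by 2556/121 gives the monic gcd x + 7.
Cancel x + 7 from numerator and denominator to get the reduced form.

(4x**2 + 28x + 112)/(x**2 - 4x + 15)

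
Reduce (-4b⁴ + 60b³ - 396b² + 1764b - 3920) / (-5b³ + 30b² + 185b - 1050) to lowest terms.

(4b² - 12b + 112)/(5b + 30)

Repeated division with remainder:
  -4b⁴ + 60b³ - 396b² + 1764b - 3920 = ((4/5)b - 36/5)(-5b³ + 30b² + 185b - 1050) + (-328b² + 3936b - 11480)
  -5b³ + 30b² + 185b - 1050 = ((5/328)b + 15/164)(-328b² + 3936b - 11480) + (0)
Last nonzero remainder: -328b² + 3936b - 11480. Dividing through by -328 gives the monic gcd b² - 12b + 35.
Cancel b² - 12b + 35 from numerator and denominator to get the reduced form.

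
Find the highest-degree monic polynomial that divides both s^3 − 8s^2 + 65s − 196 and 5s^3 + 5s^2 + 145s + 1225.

s^2 − 4s + 49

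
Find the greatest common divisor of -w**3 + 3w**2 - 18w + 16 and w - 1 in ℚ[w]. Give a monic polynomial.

w - 1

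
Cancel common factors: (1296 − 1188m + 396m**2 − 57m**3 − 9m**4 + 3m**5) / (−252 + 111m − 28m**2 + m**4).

(−36 + 12m + 3m**2)/(7 + m)

Apply the Euclidean algorithm:
  3m**5 − 9m**4 − 57m**3 + 396m**2 − 1188m + 1296 = (3m − 9)(m**4 − 28m**2 + 111m − 252) + (27m**3 − 189m**2 + 567m − 972)
  m**4 − 28m**2 + 111m − 252 = ((1/27)m + 7/27)(27m**3 − 189m**2 + 567m − 972) + (0)
Last nonzero remainder: 27m**3 − 189m**2 + 567m − 972. Dividing through by 27 gives the monic gcd m**3 − 7m**2 + 21m − 36.
Cancel m**3 − 7m**2 + 21m − 36 from numerator and denominator to get the reduced form.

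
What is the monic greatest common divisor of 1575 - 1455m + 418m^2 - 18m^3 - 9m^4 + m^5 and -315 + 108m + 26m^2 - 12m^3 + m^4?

15 - 8m + m^2

Apply the Euclidean algorithm:
  m^5 - 9m^4 - 18m^3 + 418m^2 - 1455m + 1575 = (m + 3)(m^4 - 12m^3 + 26m^2 + 108m - 315) + (-8m^3 + 232m^2 - 1464m + 2520)
  m^4 - 12m^3 + 26m^2 + 108m - 315 = (-(1/8)m - 17/8)(-8m^3 + 232m^2 - 1464m + 2520) + (336m^2 - 2688m + 5040)
  -8m^3 + 232m^2 - 1464m + 2520 = (-(1/42)m + 1/2)(336m^2 - 2688m + 5040) + (0)
Last nonzero remainder: 336m^2 - 2688m + 5040. Dividing through by 336 gives the monic gcd m^2 - 8m + 15.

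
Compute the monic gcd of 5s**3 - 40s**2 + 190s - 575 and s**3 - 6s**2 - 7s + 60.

By polynomial division,
  5s**3 - 40s**2 + 190s - 575 = (5)(s**3 - 6s**2 - 7s + 60) + (-10s**2 + 225s - 875)
  s**3 - 6s**2 - 7s + 60 = (-(1/10)s - 33/20)(-10s**2 + 225s - 875) + ((1107/4)s - 5535/4)
  -10s**2 + 225s - 875 = (-(40/1107)s + 700/1107)((1107/4)s - 5535/4) + (0)
Last nonzero remainder: (1107/4)s - 5535/4. Dividing through by 1107/4 gives the monic gcd s - 5.

s - 5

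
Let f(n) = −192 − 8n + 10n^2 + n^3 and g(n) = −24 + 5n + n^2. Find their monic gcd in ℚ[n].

Apply the Euclidean algorithm:
  n^3 + 10n^2 − 8n − 192 = (n + 5)(n^2 + 5n − 24) + (−9n − 72)
  n^2 + 5n − 24 = (−(1/9)n + 1/3)(−9n − 72) + (0)
Last nonzero remainder: −9n − 72. Dividing through by −9 gives the monic gcd n + 8.

8 + n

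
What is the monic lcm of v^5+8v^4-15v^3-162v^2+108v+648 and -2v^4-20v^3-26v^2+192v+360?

v^6+13v^5+25v^4-237v^3-702v^2+1188v+3240

Repeated division with remainder:
  v^5+8v^4-15v^3-162v^2+108v+648 = (-(1/2)v+1)(-2v^4-20v^3-26v^2+192v+360) + (-8v^3-40v^2+96v+288)
  -2v^4-20v^3-26v^2+192v+360 = ((1/4)v+5/4)(-8v^3-40v^2+96v+288) + (0)
Last nonzero remainder: -8v^3-40v^2+96v+288. Dividing through by -8 gives the monic gcd v^3+5v^2-12v-36.
Then lcm(f, g) = f·g / gcd(f, g); expanding and making the result monic gives the answer.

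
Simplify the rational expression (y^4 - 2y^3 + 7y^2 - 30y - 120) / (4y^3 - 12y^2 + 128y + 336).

Euclidean algorithm in ℚ[y]:
  y^4 - 2y^3 + 7y^2 - 30y - 120 = ((1/4)y + 1/4)(4y^3 - 12y^2 + 128y + 336) + (-22y^2 - 146y - 204)
  4y^3 - 12y^2 + 128y + 336 = (-(2/11)y + 212/121)(-22y^2 - 146y - 204) + ((41952/121)y + 83904/121)
  -22y^2 - 146y - 204 = (-(1331/20976)y - 2057/6992)((41952/121)y + 83904/121) + (0)
Last nonzero remainder: (41952/121)y + 83904/121. Dividing through by 41952/121 gives the monic gcd y + 2.
Cancel y + 2 from numerator and denominator to get the reduced form.

(y^3 - 4y^2 + 15y - 60)/(4y^2 - 20y + 168)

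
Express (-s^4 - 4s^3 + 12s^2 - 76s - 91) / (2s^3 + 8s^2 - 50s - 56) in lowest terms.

(-s^2 + 4s - 13)/(2s - 8)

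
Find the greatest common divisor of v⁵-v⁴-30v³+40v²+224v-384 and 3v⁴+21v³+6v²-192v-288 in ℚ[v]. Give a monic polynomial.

Apply the Euclidean algorithm:
  v⁵-v⁴-30v³+40v²+224v-384 = ((1/3)v-8/3)(3v⁴+21v³+6v²-192v-288) + (24v³+120v²-192v-1152)
  3v⁴+21v³+6v²-192v-288 = ((1/8)v+1/4)(24v³+120v²-192v-1152) + (0)
Last nonzero remainder: 24v³+120v²-192v-1152. Dividing through by 24 gives the monic gcd v³+5v²-8v-48.

v³+5v²-8v-48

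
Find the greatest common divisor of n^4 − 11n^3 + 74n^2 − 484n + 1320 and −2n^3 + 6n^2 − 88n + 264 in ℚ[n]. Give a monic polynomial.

n^2 + 44

Apply the Euclidean algorithm:
  n^4 − 11n^3 + 74n^2 − 484n + 1320 = (−(1/2)n + 4)(−2n^3 + 6n^2 − 88n + 264) + (6n^2 + 264)
  −2n^3 + 6n^2 − 88n + 264 = (−(1/3)n + 1)(6n^2 + 264) + (0)
Last nonzero remainder: 6n^2 + 264. Dividing through by 6 gives the monic gcd n^2 + 44.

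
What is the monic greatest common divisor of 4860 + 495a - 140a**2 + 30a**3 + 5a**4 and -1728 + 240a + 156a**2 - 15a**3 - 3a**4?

Repeated division with remainder:
  5a**4 + 30a**3 - 140a**2 + 495a + 4860 = (-5/3)(-3a**4 - 15a**3 + 156a**2 + 240a - 1728) + (5a**3 + 120a**2 + 895a + 1980)
  -3a**4 - 15a**3 + 156a**2 + 240a - 1728 = (-(3/5)a + 57/5)(5a**3 + 120a**2 + 895a + 1980) + (-675a**2 - 8775a - 24300)
  5a**3 + 120a**2 + 895a + 1980 = (-(1/135)a - 11/135)(-675a**2 - 8775a - 24300) + (0)
Last nonzero remainder: -675a**2 - 8775a - 24300. Dividing through by -675 gives the monic gcd a**2 + 13a + 36.

36 + 13a + a**2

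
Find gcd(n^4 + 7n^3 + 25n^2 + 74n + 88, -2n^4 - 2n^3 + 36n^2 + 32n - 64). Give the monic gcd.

Apply the Euclidean algorithm:
  n^4 + 7n^3 + 25n^2 + 74n + 88 = (-1/2)(-2n^4 - 2n^3 + 36n^2 + 32n - 64) + (6n^3 + 43n^2 + 90n + 56)
  -2n^4 - 2n^3 + 36n^2 + 32n - 64 = (-(1/3)n + 37/18)(6n^3 + 43n^2 + 90n + 56) + (-(403/18)n^2 - (403/3)n - 1612/9)
  6n^3 + 43n^2 + 90n + 56 = (-(108/403)n - 126/403)(-(403/18)n^2 - (403/3)n - 1612/9) + (0)
Last nonzero remainder: -(403/18)n^2 - (403/3)n - 1612/9. Dividing through by -403/18 gives the monic gcd n^2 + 6n + 8.

n^2 + 6n + 8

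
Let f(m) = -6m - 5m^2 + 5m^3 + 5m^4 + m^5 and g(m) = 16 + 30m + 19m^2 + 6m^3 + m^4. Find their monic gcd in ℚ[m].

By polynomial division,
  m^5 + 5m^4 + 5m^3 - 5m^2 - 6m = (m - 1)(m^4 + 6m^3 + 19m^2 + 30m + 16) + (-8m^3 - 16m^2 + 8m + 16)
  m^4 + 6m^3 + 19m^2 + 30m + 16 = (-(1/8)m - 1/2)(-8m^3 - 16m^2 + 8m + 16) + (12m^2 + 36m + 24)
  -8m^3 - 16m^2 + 8m + 16 = (-(2/3)m + 2/3)(12m^2 + 36m + 24) + (0)
Last nonzero remainder: 12m^2 + 36m + 24. Dividing through by 12 gives the monic gcd m^2 + 3m + 2.

2 + 3m + m^2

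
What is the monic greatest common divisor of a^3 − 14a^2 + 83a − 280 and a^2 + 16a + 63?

1

By polynomial division,
  a^3 − 14a^2 + 83a − 280 = (a − 30)(a^2 + 16a + 63) + (500a + 1610)
  a^2 + 16a + 63 = ((1/500)a + 639/25000)(500a + 1610) + (54621/2500)
  500a + 1610 = ((1250000/54621)a + 575000/7803)(54621/2500) + (0)
The last nonzero remainder is the constant 54621/2500, so the polynomials are coprime and gcd = 1.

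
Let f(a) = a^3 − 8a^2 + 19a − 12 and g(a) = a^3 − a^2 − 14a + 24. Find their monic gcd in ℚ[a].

Apply the Euclidean algorithm:
  a^3 − 8a^2 + 19a − 12 = (a^3 − a^2 − 14a + 24) + (−7a^2 + 33a − 36)
  a^3 − a^2 − 14a + 24 = (−(1/7)a − 26/49)(−7a^2 + 33a − 36) + (−(80/49)a + 240/49)
  −7a^2 + 33a − 36 = ((343/80)a − 147/20)(−(80/49)a + 240/49) + (0)
Last nonzero remainder: −(80/49)a + 240/49. Dividing through by −80/49 gives the monic gcd a − 3.

a − 3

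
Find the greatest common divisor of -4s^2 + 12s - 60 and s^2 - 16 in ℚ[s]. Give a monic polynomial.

Repeated division with remainder:
  -4s^2 + 12s - 60 = (-4)(s^2 - 16) + (12s - 124)
  s^2 - 16 = ((1/12)s + 31/36)(12s - 124) + (817/9)
  12s - 124 = ((108/817)s - 1116/817)(817/9) + (0)
The last nonzero remainder is the constant 817/9, so the polynomials are coprime and gcd = 1.

1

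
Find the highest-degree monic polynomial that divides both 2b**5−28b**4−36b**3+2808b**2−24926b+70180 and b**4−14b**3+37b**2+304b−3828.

Euclidean algorithm in ℚ[b]:
  2b**5−28b**4−36b**3+2808b**2−24926b+70180 = (2b)(b**4−14b**3+37b**2+304b−3828) + (−110b**3+2200b**2−17270b+70180)
  b**4−14b**3+37b**2+304b−3828 = (−(1/110)b−3/55)(−110b**3+2200b**2−17270b+70180) + (0)
Last nonzero remainder: −110b**3+2200b**2−17270b+70180. Dividing through by −110 gives the monic gcd b**3−20b**2+157b−638.

b**3−20b**2+157b−638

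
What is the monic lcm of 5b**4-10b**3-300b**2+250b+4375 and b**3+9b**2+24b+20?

b**6+2b**5-64b**4-198b**3+835b**2+3700b+3500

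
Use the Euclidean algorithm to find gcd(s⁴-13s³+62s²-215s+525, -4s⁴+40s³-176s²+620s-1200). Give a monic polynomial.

By polynomial division,
  s⁴-13s³+62s²-215s+525 = (-1/4)(-4s⁴+40s³-176s²+620s-1200) + (-3s³+18s²-60s+225)
  -4s⁴+40s³-176s²+620s-1200 = ((4/3)s-16/3)(-3s³+18s²-60s+225) + (0)
Last nonzero remainder: -3s³+18s²-60s+225. Dividing through by -3 gives the monic gcd s³-6s²+20s-75.

s³-6s²+20s-75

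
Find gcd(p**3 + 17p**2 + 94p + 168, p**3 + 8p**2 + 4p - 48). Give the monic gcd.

p**2 + 10p + 24

Euclidean algorithm in ℚ[p]:
  p**3 + 17p**2 + 94p + 168 = (p**3 + 8p**2 + 4p - 48) + (9p**2 + 90p + 216)
  p**3 + 8p**2 + 4p - 48 = ((1/9)p - 2/9)(9p**2 + 90p + 216) + (0)
Last nonzero remainder: 9p**2 + 90p + 216. Dividing through by 9 gives the monic gcd p**2 + 10p + 24.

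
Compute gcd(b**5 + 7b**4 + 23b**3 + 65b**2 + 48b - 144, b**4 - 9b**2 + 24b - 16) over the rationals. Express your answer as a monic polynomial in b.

b**2 + 3b - 4

Euclidean algorithm in ℚ[b]:
  b**5 + 7b**4 + 23b**3 + 65b**2 + 48b - 144 = (b + 7)(b**4 - 9b**2 + 24b - 16) + (32b**3 + 104b**2 - 104b - 32)
  b**4 - 9b**2 + 24b - 16 = ((1/32)b - 13/128)(32b**3 + 104b**2 - 104b - 32) + ((77/16)b**2 + (231/16)b - 77/4)
  32b**3 + 104b**2 - 104b - 32 = ((512/77)b + 128/77)((77/16)b**2 + (231/16)b - 77/4) + (0)
Last nonzero remainder: (77/16)b**2 + (231/16)b - 77/4. Dividing through by 77/16 gives the monic gcd b**2 + 3b - 4.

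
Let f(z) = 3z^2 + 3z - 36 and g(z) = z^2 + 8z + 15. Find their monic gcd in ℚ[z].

1

Euclidean algorithm in ℚ[z]:
  3z^2 + 3z - 36 = (3)(z^2 + 8z + 15) + (-21z - 81)
  z^2 + 8z + 15 = (-(1/21)z - 29/147)(-21z - 81) + (-48/49)
  -21z - 81 = ((343/16)z + 1323/16)(-48/49) + (0)
The last nonzero remainder is the constant -48/49, so the polynomials are coprime and gcd = 1.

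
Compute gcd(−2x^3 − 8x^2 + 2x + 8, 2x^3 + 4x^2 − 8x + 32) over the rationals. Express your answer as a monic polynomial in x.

x + 4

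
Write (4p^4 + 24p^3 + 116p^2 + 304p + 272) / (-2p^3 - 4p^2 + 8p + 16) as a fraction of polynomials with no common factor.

Euclidean algorithm in ℚ[p]:
  4p^4 + 24p^3 + 116p^2 + 304p + 272 = (-2p - 8)(-2p^3 - 4p^2 + 8p + 16) + (100p^2 + 400p + 400)
  -2p^3 - 4p^2 + 8p + 16 = (-(1/50)p + 1/25)(100p^2 + 400p + 400) + (0)
Last nonzero remainder: 100p^2 + 400p + 400. Dividing through by 100 gives the monic gcd p^2 + 4p + 4.
Cancel p^2 + 4p + 4 from numerator and denominator to get the reduced form.

(-2p^2 - 4p - 34)/(p - 2)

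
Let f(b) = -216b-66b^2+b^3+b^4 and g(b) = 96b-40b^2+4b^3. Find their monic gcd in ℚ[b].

b

By polynomial division,
  b^4+b^3-66b^2-216b = ((1/4)b+11/4)(4b^3-40b^2+96b) + (20b^2-480b)
  4b^3-40b^2+96b = ((1/5)b+14/5)(20b^2-480b) + (1440b)
  20b^2-480b = ((1/72)b-1/3)(1440b) + (0)
Last nonzero remainder: 1440b. Dividing through by 1440 gives the monic gcd b.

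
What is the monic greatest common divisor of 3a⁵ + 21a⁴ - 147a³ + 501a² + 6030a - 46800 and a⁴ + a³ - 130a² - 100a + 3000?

a² + 5a - 50

By polynomial division,
  3a⁵ + 21a⁴ - 147a³ + 501a² + 6030a - 46800 = (3a + 18)(a⁴ + a³ - 130a² - 100a + 3000) + (225a³ + 3141a² - 1170a - 100800)
  a⁴ + a³ - 130a² - 100a + 3000 = ((1/225)a - 36/625)(225a³ + 3141a² - 1170a - 100800) + ((35076/625)a² + (35076/125)a - 70152/25)
  225a³ + 3141a² - 1170a - 100800 = ((46875/11692)a + 105000/2923)((35076/625)a² + (35076/125)a - 70152/25) + (0)
Last nonzero remainder: (35076/625)a² + (35076/125)a - 70152/25. Dividing through by 35076/625 gives the monic gcd a² + 5a - 50.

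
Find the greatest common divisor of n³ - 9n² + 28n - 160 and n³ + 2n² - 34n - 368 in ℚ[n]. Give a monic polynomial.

Euclidean algorithm in ℚ[n]:
  n³ - 9n² + 28n - 160 = (n³ + 2n² - 34n - 368) + (-11n² + 62n + 208)
  n³ + 2n² - 34n - 368 = (-(1/11)n - 84/121)(-11n² + 62n + 208) + ((3382/121)n - 27056/121)
  -11n² + 62n + 208 = (-(1331/3382)n - 1573/1691)((3382/121)n - 27056/121) + (0)
Last nonzero remainder: (3382/121)n - 27056/121. Dividing through by 3382/121 gives the monic gcd n - 8.

n - 8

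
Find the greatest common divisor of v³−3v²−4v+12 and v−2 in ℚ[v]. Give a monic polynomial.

v−2

Repeated division with remainder:
  v³−3v²−4v+12 = (v²−v−6)(v−2) + (0)
The last nonzero remainder v−2 is already monic.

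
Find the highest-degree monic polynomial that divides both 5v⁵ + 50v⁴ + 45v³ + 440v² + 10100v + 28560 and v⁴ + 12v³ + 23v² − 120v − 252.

v² + 13v + 42

By polynomial division,
  5v⁵ + 50v⁴ + 45v³ + 440v² + 10100v + 28560 = (5v − 10)(v⁴ + 12v³ + 23v² − 120v − 252) + (50v³ + 1270v² + 10160v + 26040)
  v⁴ + 12v³ + 23v² − 120v − 252 = ((1/50)v − 67/250)(50v³ + 1270v² + 10160v + 26040) + ((4004/25)v² + (52052/25)v + 168168/25)
  50v³ + 1270v² + 10160v + 26040 = ((625/2002)v + 3875/1001)((4004/25)v² + (52052/25)v + 168168/25) + (0)
Last nonzero remainder: (4004/25)v² + (52052/25)v + 168168/25. Dividing through by 4004/25 gives the monic gcd v² + 13v + 42.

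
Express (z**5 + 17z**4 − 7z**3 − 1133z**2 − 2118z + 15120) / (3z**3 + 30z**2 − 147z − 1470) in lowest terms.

(z**3 + 14z**2 + 21z − 216)/(3z + 21)

Apply the Euclidean algorithm:
  z**5 + 17z**4 − 7z**3 − 1133z**2 − 2118z + 15120 = ((1/3)z**2 + (7/3)z − 28/3)(3z**3 + 30z**2 − 147z − 1470) + (−20z**2 − 60z + 1400)
  3z**3 + 30z**2 − 147z − 1470 = (−(3/20)z − 21/20)(−20z**2 − 60z + 1400) + (0)
Last nonzero remainder: −20z**2 − 60z + 1400. Dividing through by −20 gives the monic gcd z**2 + 3z − 70.
Cancel z**2 + 3z − 70 from numerator and denominator to get the reduced form.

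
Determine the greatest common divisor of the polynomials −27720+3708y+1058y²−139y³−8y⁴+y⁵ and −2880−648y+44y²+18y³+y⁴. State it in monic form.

Apply the Euclidean algorithm:
  y⁵−8y⁴−139y³+1058y²+3708y−27720 = (y−26)(y⁴+18y³+44y²−648y−2880) + (285y³+2850y²−10260y−102600)
  y⁴+18y³+44y²−648y−2880 = ((1/285)y+8/285)(285y³+2850y²−10260y−102600) + (0)
Last nonzero remainder: 285y³+2850y²−10260y−102600. Dividing through by 285 gives the monic gcd y³+10y²−36y−360.

−360−36y+10y²+y³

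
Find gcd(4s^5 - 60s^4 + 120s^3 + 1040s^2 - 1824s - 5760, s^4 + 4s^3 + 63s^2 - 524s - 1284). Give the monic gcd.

Apply the Euclidean algorithm:
  4s^5 - 60s^4 + 120s^3 + 1040s^2 - 1824s - 5760 = (4s - 76)(s^4 + 4s^3 + 63s^2 - 524s - 1284) + (172s^3 + 7924s^2 - 36512s - 103344)
  s^4 + 4s^3 + 63s^2 - 524s - 1284 = ((1/172)s - 1809/7396)(172s^3 + 7924s^2 - 36512s - 103344) + ((4092620/1849)s^2 - (16370480/1849)s - 49111440/1849)
  172s^3 + 7924s^2 - 36512s - 103344 = ((79507/1023155)s + 3980897/1023155)((4092620/1849)s^2 - (16370480/1849)s - 49111440/1849) + (0)
Last nonzero remainder: (4092620/1849)s^2 - (16370480/1849)s - 49111440/1849. Dividing through by 4092620/1849 gives the monic gcd s^2 - 4s - 12.

s^2 - 4s - 12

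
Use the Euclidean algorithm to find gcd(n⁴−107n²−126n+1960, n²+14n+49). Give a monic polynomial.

Euclidean algorithm in ℚ[n]:
  n⁴−107n²−126n+1960 = (n²−14n+40)(n²+14n+49) + (0)
The last nonzero remainder n²+14n+49 is already monic.

n²+14n+49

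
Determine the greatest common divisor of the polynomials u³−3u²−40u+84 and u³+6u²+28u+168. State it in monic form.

Repeated division with remainder:
  u³−3u²−40u+84 = (u³+6u²+28u+168) + (−9u²−68u−84)
  u³+6u²+28u+168 = (−(1/9)u+14/81)(−9u²−68u−84) + ((2464/81)u+4928/27)
  −9u²−68u−84 = (−(729/2464)u−81/176)((2464/81)u+4928/27) + (0)
Last nonzero remainder: (2464/81)u+4928/27. Dividing through by 2464/81 gives the monic gcd u+6.

u+6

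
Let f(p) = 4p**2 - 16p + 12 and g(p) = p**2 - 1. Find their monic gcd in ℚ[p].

p - 1

Repeated division with remainder:
  4p**2 - 16p + 12 = (4)(p**2 - 1) + (-16p + 16)
  p**2 - 1 = (-(1/16)p - 1/16)(-16p + 16) + (0)
Last nonzero remainder: -16p + 16. Dividing through by -16 gives the monic gcd p - 1.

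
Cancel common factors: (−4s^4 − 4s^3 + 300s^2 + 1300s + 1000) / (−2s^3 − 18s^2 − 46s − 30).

(2s^2 − 10s − 100)/(s + 3)

Repeated division with remainder:
  −4s^4 − 4s^3 + 300s^2 + 1300s + 1000 = (2s − 16)(−2s^3 − 18s^2 − 46s − 30) + (104s^2 + 624s + 520)
  −2s^3 − 18s^2 − 46s − 30 = (−(1/52)s − 3/52)(104s^2 + 624s + 520) + (0)
Last nonzero remainder: 104s^2 + 624s + 520. Dividing through by 104 gives the monic gcd s^2 + 6s + 5.
Cancel s^2 + 6s + 5 from numerator and denominator to get the reduced form.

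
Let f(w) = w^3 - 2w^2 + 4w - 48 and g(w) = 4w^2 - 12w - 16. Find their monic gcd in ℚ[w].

By polynomial division,
  w^3 - 2w^2 + 4w - 48 = ((1/4)w + 1/4)(4w^2 - 12w - 16) + (11w - 44)
  4w^2 - 12w - 16 = ((4/11)w + 4/11)(11w - 44) + (0)
Last nonzero remainder: 11w - 44. Dividing through by 11 gives the monic gcd w - 4.

w - 4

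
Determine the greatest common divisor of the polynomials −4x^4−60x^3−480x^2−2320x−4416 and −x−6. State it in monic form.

Euclidean algorithm in ℚ[x]:
  −4x^4−60x^3−480x^2−2320x−4416 = (4x^3+36x^2+264x+736)(−x−6) + (0)
Last nonzero remainder: −x−6. Dividing through by −1 gives the monic gcd x+6.

x+6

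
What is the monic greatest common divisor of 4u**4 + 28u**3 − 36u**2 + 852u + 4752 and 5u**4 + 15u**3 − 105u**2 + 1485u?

Euclidean algorithm in ℚ[u]:
  4u**4 + 28u**3 − 36u**2 + 852u + 4752 = (4/5)(5u**4 + 15u**3 − 105u**2 + 1485u) + (16u**3 + 48u**2 − 336u + 4752)
  5u**4 + 15u**3 − 105u**2 + 1485u = ((5/16)u)(16u**3 + 48u**2 − 336u + 4752) + (0)
Last nonzero remainder: 16u**3 + 48u**2 − 336u + 4752. Dividing through by 16 gives the monic gcd u**3 + 3u**2 − 21u + 297.

u**3 + 3u**2 − 21u + 297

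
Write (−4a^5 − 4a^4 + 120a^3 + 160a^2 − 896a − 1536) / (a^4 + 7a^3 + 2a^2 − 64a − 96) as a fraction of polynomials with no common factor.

Repeated division with remainder:
  −4a^5 − 4a^4 + 120a^3 + 160a^2 − 896a − 1536 = (−4a + 24)(a^4 + 7a^3 + 2a^2 − 64a − 96) + (−40a^3 − 144a^2 + 256a + 768)
  a^4 + 7a^3 + 2a^2 − 64a − 96 = (−(1/40)a − 17/200)(−40a^3 − 144a^2 + 256a + 768) + (−(96/25)a^2 − (576/25)a − 768/25)
  −40a^3 − 144a^2 + 256a + 768 = ((125/12)a − 25)(−(96/25)a^2 − (576/25)a − 768/25) + (0)
Last nonzero remainder: −(96/25)a^2 − (576/25)a − 768/25. Dividing through by −96/25 gives the monic gcd a^2 + 6a + 8.
Cancel a^2 + 6a + 8 from numerator and denominator to get the reduced form.

(−4a^3 + 20a^2 + 32a − 192)/(a^2 + a − 12)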